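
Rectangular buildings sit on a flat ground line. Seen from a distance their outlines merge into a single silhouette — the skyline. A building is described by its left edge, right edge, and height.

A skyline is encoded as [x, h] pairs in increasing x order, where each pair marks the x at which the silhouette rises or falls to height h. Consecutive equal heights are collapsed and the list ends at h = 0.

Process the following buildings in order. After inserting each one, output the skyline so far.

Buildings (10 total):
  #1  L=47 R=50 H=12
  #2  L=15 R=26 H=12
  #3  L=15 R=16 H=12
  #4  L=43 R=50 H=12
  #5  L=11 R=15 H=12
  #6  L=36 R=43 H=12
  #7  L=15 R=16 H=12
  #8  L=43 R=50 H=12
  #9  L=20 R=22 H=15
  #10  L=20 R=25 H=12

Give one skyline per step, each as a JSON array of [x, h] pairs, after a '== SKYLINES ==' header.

== SKYLINES ==
[[47,12],[50,0]]
[[15,12],[26,0],[47,12],[50,0]]
[[15,12],[26,0],[47,12],[50,0]]
[[15,12],[26,0],[43,12],[50,0]]
[[11,12],[26,0],[43,12],[50,0]]
[[11,12],[26,0],[36,12],[50,0]]
[[11,12],[26,0],[36,12],[50,0]]
[[11,12],[26,0],[36,12],[50,0]]
[[11,12],[20,15],[22,12],[26,0],[36,12],[50,0]]
[[11,12],[20,15],[22,12],[26,0],[36,12],[50,0]]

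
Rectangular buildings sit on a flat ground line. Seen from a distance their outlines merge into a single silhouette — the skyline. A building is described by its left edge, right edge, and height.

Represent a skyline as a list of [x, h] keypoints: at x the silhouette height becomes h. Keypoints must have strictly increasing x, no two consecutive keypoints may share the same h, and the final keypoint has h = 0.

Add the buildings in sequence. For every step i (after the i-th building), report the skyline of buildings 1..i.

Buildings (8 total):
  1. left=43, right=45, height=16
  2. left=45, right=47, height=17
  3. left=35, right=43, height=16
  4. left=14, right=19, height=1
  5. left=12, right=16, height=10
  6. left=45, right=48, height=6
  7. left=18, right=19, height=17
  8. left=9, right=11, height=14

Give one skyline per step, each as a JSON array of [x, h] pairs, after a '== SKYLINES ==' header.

== SKYLINES ==
[[43,16],[45,0]]
[[43,16],[45,17],[47,0]]
[[35,16],[45,17],[47,0]]
[[14,1],[19,0],[35,16],[45,17],[47,0]]
[[12,10],[16,1],[19,0],[35,16],[45,17],[47,0]]
[[12,10],[16,1],[19,0],[35,16],[45,17],[47,6],[48,0]]
[[12,10],[16,1],[18,17],[19,0],[35,16],[45,17],[47,6],[48,0]]
[[9,14],[11,0],[12,10],[16,1],[18,17],[19,0],[35,16],[45,17],[47,6],[48,0]]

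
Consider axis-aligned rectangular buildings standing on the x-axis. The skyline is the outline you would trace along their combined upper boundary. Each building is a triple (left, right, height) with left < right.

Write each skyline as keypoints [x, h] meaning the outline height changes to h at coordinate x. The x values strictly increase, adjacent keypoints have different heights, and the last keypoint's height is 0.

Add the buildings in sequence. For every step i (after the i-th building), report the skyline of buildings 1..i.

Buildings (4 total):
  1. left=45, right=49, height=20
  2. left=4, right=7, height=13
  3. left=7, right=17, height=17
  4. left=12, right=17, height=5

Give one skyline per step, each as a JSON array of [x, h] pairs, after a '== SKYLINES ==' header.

== SKYLINES ==
[[45,20],[49,0]]
[[4,13],[7,0],[45,20],[49,0]]
[[4,13],[7,17],[17,0],[45,20],[49,0]]
[[4,13],[7,17],[17,0],[45,20],[49,0]]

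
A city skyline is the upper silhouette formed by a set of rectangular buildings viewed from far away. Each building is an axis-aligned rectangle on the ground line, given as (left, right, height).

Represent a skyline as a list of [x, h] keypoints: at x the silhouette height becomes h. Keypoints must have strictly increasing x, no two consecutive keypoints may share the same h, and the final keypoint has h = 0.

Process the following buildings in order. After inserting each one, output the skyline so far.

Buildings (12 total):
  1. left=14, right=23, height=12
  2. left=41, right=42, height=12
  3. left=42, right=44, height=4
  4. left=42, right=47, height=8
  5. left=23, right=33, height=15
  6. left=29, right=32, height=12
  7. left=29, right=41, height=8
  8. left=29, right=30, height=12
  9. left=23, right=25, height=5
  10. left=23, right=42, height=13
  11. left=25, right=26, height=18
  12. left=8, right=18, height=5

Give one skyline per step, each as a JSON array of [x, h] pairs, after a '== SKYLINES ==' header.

== SKYLINES ==
[[14,12],[23,0]]
[[14,12],[23,0],[41,12],[42,0]]
[[14,12],[23,0],[41,12],[42,4],[44,0]]
[[14,12],[23,0],[41,12],[42,8],[47,0]]
[[14,12],[23,15],[33,0],[41,12],[42,8],[47,0]]
[[14,12],[23,15],[33,0],[41,12],[42,8],[47,0]]
[[14,12],[23,15],[33,8],[41,12],[42,8],[47,0]]
[[14,12],[23,15],[33,8],[41,12],[42,8],[47,0]]
[[14,12],[23,15],[33,8],[41,12],[42,8],[47,0]]
[[14,12],[23,15],[33,13],[42,8],[47,0]]
[[14,12],[23,15],[25,18],[26,15],[33,13],[42,8],[47,0]]
[[8,5],[14,12],[23,15],[25,18],[26,15],[33,13],[42,8],[47,0]]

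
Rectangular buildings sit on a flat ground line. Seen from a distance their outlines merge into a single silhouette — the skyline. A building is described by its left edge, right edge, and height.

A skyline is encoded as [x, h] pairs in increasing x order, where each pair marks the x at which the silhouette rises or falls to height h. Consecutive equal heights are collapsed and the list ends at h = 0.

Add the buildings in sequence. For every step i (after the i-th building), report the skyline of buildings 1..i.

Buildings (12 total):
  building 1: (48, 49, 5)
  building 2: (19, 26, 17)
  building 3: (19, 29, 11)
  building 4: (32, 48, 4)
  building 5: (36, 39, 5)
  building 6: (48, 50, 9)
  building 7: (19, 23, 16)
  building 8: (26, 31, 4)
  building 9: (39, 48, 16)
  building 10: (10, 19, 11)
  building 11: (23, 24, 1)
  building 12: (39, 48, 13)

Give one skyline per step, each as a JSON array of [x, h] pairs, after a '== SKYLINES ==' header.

== SKYLINES ==
[[48,5],[49,0]]
[[19,17],[26,0],[48,5],[49,0]]
[[19,17],[26,11],[29,0],[48,5],[49,0]]
[[19,17],[26,11],[29,0],[32,4],[48,5],[49,0]]
[[19,17],[26,11],[29,0],[32,4],[36,5],[39,4],[48,5],[49,0]]
[[19,17],[26,11],[29,0],[32,4],[36,5],[39,4],[48,9],[50,0]]
[[19,17],[26,11],[29,0],[32,4],[36,5],[39,4],[48,9],[50,0]]
[[19,17],[26,11],[29,4],[31,0],[32,4],[36,5],[39,4],[48,9],[50,0]]
[[19,17],[26,11],[29,4],[31,0],[32,4],[36,5],[39,16],[48,9],[50,0]]
[[10,11],[19,17],[26,11],[29,4],[31,0],[32,4],[36,5],[39,16],[48,9],[50,0]]
[[10,11],[19,17],[26,11],[29,4],[31,0],[32,4],[36,5],[39,16],[48,9],[50,0]]
[[10,11],[19,17],[26,11],[29,4],[31,0],[32,4],[36,5],[39,16],[48,9],[50,0]]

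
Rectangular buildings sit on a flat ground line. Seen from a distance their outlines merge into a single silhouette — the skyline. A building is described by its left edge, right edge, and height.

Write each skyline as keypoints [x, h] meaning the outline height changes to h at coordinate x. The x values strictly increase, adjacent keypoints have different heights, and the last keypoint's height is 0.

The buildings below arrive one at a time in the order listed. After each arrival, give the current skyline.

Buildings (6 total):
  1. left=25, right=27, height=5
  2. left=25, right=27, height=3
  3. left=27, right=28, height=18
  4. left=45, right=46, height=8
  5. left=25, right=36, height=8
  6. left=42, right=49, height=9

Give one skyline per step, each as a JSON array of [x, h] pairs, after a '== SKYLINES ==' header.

== SKYLINES ==
[[25,5],[27,0]]
[[25,5],[27,0]]
[[25,5],[27,18],[28,0]]
[[25,5],[27,18],[28,0],[45,8],[46,0]]
[[25,8],[27,18],[28,8],[36,0],[45,8],[46,0]]
[[25,8],[27,18],[28,8],[36,0],[42,9],[49,0]]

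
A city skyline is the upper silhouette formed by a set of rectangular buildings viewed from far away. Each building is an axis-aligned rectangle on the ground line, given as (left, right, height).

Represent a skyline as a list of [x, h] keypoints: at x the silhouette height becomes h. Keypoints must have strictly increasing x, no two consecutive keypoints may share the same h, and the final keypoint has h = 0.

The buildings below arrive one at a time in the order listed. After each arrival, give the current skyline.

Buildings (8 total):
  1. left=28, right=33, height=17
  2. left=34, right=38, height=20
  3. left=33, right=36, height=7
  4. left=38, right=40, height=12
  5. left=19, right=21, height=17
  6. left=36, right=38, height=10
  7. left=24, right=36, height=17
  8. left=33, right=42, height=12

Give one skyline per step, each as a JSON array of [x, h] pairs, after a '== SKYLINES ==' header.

== SKYLINES ==
[[28,17],[33,0]]
[[28,17],[33,0],[34,20],[38,0]]
[[28,17],[33,7],[34,20],[38,0]]
[[28,17],[33,7],[34,20],[38,12],[40,0]]
[[19,17],[21,0],[28,17],[33,7],[34,20],[38,12],[40,0]]
[[19,17],[21,0],[28,17],[33,7],[34,20],[38,12],[40,0]]
[[19,17],[21,0],[24,17],[34,20],[38,12],[40,0]]
[[19,17],[21,0],[24,17],[34,20],[38,12],[42,0]]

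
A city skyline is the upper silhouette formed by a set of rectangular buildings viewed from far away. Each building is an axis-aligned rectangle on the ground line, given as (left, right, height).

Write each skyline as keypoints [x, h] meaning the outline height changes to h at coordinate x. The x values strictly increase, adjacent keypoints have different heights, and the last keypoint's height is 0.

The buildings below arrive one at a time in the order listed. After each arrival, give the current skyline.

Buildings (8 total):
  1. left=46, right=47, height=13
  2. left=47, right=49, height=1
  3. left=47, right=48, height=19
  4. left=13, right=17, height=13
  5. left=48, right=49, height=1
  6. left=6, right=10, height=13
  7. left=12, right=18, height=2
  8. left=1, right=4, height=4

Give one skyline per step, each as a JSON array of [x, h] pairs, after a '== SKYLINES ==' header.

== SKYLINES ==
[[46,13],[47,0]]
[[46,13],[47,1],[49,0]]
[[46,13],[47,19],[48,1],[49,0]]
[[13,13],[17,0],[46,13],[47,19],[48,1],[49,0]]
[[13,13],[17,0],[46,13],[47,19],[48,1],[49,0]]
[[6,13],[10,0],[13,13],[17,0],[46,13],[47,19],[48,1],[49,0]]
[[6,13],[10,0],[12,2],[13,13],[17,2],[18,0],[46,13],[47,19],[48,1],[49,0]]
[[1,4],[4,0],[6,13],[10,0],[12,2],[13,13],[17,2],[18,0],[46,13],[47,19],[48,1],[49,0]]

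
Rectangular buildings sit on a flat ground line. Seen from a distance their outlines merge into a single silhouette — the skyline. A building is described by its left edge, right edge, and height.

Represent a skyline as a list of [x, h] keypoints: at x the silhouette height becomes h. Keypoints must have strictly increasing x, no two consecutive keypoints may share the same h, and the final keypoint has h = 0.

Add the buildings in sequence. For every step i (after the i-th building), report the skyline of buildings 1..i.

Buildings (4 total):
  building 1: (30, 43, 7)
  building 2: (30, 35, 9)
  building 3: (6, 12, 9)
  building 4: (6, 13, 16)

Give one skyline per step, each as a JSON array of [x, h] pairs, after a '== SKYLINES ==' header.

== SKYLINES ==
[[30,7],[43,0]]
[[30,9],[35,7],[43,0]]
[[6,9],[12,0],[30,9],[35,7],[43,0]]
[[6,16],[13,0],[30,9],[35,7],[43,0]]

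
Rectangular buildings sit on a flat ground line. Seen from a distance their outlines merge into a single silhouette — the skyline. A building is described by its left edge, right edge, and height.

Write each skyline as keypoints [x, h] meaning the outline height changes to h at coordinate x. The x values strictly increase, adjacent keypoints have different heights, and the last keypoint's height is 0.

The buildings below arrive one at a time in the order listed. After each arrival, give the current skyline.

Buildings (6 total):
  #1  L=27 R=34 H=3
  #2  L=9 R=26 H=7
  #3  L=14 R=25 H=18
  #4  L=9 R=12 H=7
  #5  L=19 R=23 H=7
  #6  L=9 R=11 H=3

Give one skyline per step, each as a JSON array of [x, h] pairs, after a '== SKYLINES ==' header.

== SKYLINES ==
[[27,3],[34,0]]
[[9,7],[26,0],[27,3],[34,0]]
[[9,7],[14,18],[25,7],[26,0],[27,3],[34,0]]
[[9,7],[14,18],[25,7],[26,0],[27,3],[34,0]]
[[9,7],[14,18],[25,7],[26,0],[27,3],[34,0]]
[[9,7],[14,18],[25,7],[26,0],[27,3],[34,0]]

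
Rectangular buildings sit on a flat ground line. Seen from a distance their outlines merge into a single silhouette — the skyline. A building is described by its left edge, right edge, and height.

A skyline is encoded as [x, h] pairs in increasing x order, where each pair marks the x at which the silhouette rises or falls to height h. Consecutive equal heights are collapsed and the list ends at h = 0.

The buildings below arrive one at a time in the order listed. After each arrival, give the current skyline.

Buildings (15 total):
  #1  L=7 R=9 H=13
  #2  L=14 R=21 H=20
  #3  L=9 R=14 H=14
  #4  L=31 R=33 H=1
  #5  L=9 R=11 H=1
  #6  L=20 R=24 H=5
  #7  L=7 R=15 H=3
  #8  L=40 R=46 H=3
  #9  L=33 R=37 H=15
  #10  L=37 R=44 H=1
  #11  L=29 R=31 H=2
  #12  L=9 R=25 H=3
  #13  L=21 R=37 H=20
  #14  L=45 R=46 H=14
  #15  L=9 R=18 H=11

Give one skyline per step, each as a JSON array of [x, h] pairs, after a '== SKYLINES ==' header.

== SKYLINES ==
[[7,13],[9,0]]
[[7,13],[9,0],[14,20],[21,0]]
[[7,13],[9,14],[14,20],[21,0]]
[[7,13],[9,14],[14,20],[21,0],[31,1],[33,0]]
[[7,13],[9,14],[14,20],[21,0],[31,1],[33,0]]
[[7,13],[9,14],[14,20],[21,5],[24,0],[31,1],[33,0]]
[[7,13],[9,14],[14,20],[21,5],[24,0],[31,1],[33,0]]
[[7,13],[9,14],[14,20],[21,5],[24,0],[31,1],[33,0],[40,3],[46,0]]
[[7,13],[9,14],[14,20],[21,5],[24,0],[31,1],[33,15],[37,0],[40,3],[46,0]]
[[7,13],[9,14],[14,20],[21,5],[24,0],[31,1],[33,15],[37,1],[40,3],[46,0]]
[[7,13],[9,14],[14,20],[21,5],[24,0],[29,2],[31,1],[33,15],[37,1],[40,3],[46,0]]
[[7,13],[9,14],[14,20],[21,5],[24,3],[25,0],[29,2],[31,1],[33,15],[37,1],[40,3],[46,0]]
[[7,13],[9,14],[14,20],[37,1],[40,3],[46,0]]
[[7,13],[9,14],[14,20],[37,1],[40,3],[45,14],[46,0]]
[[7,13],[9,14],[14,20],[37,1],[40,3],[45,14],[46,0]]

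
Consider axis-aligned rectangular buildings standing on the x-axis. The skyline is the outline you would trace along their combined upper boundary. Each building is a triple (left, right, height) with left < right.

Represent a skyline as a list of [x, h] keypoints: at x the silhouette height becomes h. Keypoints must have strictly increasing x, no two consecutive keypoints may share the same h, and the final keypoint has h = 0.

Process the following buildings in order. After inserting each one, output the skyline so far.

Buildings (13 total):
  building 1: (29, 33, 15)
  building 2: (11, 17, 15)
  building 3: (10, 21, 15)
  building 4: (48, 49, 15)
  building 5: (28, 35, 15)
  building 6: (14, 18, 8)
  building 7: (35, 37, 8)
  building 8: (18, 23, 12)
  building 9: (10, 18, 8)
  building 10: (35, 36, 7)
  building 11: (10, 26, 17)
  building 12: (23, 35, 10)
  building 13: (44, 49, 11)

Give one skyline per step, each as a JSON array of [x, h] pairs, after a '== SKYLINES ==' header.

== SKYLINES ==
[[29,15],[33,0]]
[[11,15],[17,0],[29,15],[33,0]]
[[10,15],[21,0],[29,15],[33,0]]
[[10,15],[21,0],[29,15],[33,0],[48,15],[49,0]]
[[10,15],[21,0],[28,15],[35,0],[48,15],[49,0]]
[[10,15],[21,0],[28,15],[35,0],[48,15],[49,0]]
[[10,15],[21,0],[28,15],[35,8],[37,0],[48,15],[49,0]]
[[10,15],[21,12],[23,0],[28,15],[35,8],[37,0],[48,15],[49,0]]
[[10,15],[21,12],[23,0],[28,15],[35,8],[37,0],[48,15],[49,0]]
[[10,15],[21,12],[23,0],[28,15],[35,8],[37,0],[48,15],[49,0]]
[[10,17],[26,0],[28,15],[35,8],[37,0],[48,15],[49,0]]
[[10,17],[26,10],[28,15],[35,8],[37,0],[48,15],[49,0]]
[[10,17],[26,10],[28,15],[35,8],[37,0],[44,11],[48,15],[49,0]]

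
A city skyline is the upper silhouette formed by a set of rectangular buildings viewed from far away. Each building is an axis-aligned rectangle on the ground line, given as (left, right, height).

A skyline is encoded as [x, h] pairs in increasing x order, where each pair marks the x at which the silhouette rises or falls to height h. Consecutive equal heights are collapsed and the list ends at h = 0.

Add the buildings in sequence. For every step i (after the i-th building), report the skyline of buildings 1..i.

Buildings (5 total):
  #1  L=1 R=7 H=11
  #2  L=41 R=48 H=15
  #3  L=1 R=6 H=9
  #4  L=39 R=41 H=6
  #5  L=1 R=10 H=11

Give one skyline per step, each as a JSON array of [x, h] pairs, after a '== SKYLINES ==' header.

== SKYLINES ==
[[1,11],[7,0]]
[[1,11],[7,0],[41,15],[48,0]]
[[1,11],[7,0],[41,15],[48,0]]
[[1,11],[7,0],[39,6],[41,15],[48,0]]
[[1,11],[10,0],[39,6],[41,15],[48,0]]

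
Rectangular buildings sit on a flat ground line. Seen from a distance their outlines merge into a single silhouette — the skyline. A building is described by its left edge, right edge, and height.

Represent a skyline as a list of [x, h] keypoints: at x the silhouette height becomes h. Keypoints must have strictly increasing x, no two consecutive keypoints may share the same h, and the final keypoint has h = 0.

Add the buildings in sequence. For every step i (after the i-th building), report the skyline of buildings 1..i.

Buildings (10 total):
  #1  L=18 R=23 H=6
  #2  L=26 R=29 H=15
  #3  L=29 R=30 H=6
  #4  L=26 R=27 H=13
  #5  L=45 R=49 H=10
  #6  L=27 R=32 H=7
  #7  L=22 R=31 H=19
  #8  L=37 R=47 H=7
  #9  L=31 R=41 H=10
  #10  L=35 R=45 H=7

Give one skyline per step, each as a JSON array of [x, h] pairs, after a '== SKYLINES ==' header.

== SKYLINES ==
[[18,6],[23,0]]
[[18,6],[23,0],[26,15],[29,0]]
[[18,6],[23,0],[26,15],[29,6],[30,0]]
[[18,6],[23,0],[26,15],[29,6],[30,0]]
[[18,6],[23,0],[26,15],[29,6],[30,0],[45,10],[49,0]]
[[18,6],[23,0],[26,15],[29,7],[32,0],[45,10],[49,0]]
[[18,6],[22,19],[31,7],[32,0],[45,10],[49,0]]
[[18,6],[22,19],[31,7],[32,0],[37,7],[45,10],[49,0]]
[[18,6],[22,19],[31,10],[41,7],[45,10],[49,0]]
[[18,6],[22,19],[31,10],[41,7],[45,10],[49,0]]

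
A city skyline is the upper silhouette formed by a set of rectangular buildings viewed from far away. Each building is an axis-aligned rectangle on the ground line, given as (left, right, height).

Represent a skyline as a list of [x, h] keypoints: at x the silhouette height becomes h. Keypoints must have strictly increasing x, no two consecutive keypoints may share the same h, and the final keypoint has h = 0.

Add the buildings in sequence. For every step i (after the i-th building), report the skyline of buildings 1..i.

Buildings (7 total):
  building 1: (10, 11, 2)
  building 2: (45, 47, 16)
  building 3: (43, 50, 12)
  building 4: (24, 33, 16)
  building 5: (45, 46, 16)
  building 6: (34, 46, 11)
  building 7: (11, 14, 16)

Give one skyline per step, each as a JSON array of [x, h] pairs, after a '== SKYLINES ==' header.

== SKYLINES ==
[[10,2],[11,0]]
[[10,2],[11,0],[45,16],[47,0]]
[[10,2],[11,0],[43,12],[45,16],[47,12],[50,0]]
[[10,2],[11,0],[24,16],[33,0],[43,12],[45,16],[47,12],[50,0]]
[[10,2],[11,0],[24,16],[33,0],[43,12],[45,16],[47,12],[50,0]]
[[10,2],[11,0],[24,16],[33,0],[34,11],[43,12],[45,16],[47,12],[50,0]]
[[10,2],[11,16],[14,0],[24,16],[33,0],[34,11],[43,12],[45,16],[47,12],[50,0]]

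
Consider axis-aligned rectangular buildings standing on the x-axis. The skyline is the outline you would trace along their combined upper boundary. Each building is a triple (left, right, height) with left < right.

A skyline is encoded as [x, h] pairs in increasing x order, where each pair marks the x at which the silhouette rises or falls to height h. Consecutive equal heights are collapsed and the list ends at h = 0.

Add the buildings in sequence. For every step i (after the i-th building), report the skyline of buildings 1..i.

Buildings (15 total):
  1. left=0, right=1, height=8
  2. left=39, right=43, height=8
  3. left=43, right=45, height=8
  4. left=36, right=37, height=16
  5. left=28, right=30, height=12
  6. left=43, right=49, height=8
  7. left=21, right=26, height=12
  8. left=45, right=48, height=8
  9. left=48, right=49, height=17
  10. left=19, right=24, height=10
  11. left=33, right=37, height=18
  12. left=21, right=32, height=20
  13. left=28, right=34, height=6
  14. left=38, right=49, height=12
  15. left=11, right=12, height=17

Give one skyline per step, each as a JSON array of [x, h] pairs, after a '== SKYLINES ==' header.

== SKYLINES ==
[[0,8],[1,0]]
[[0,8],[1,0],[39,8],[43,0]]
[[0,8],[1,0],[39,8],[45,0]]
[[0,8],[1,0],[36,16],[37,0],[39,8],[45,0]]
[[0,8],[1,0],[28,12],[30,0],[36,16],[37,0],[39,8],[45,0]]
[[0,8],[1,0],[28,12],[30,0],[36,16],[37,0],[39,8],[49,0]]
[[0,8],[1,0],[21,12],[26,0],[28,12],[30,0],[36,16],[37,0],[39,8],[49,0]]
[[0,8],[1,0],[21,12],[26,0],[28,12],[30,0],[36,16],[37,0],[39,8],[49,0]]
[[0,8],[1,0],[21,12],[26,0],[28,12],[30,0],[36,16],[37,0],[39,8],[48,17],[49,0]]
[[0,8],[1,0],[19,10],[21,12],[26,0],[28,12],[30,0],[36,16],[37,0],[39,8],[48,17],[49,0]]
[[0,8],[1,0],[19,10],[21,12],[26,0],[28,12],[30,0],[33,18],[37,0],[39,8],[48,17],[49,0]]
[[0,8],[1,0],[19,10],[21,20],[32,0],[33,18],[37,0],[39,8],[48,17],[49,0]]
[[0,8],[1,0],[19,10],[21,20],[32,6],[33,18],[37,0],[39,8],[48,17],[49,0]]
[[0,8],[1,0],[19,10],[21,20],[32,6],[33,18],[37,0],[38,12],[48,17],[49,0]]
[[0,8],[1,0],[11,17],[12,0],[19,10],[21,20],[32,6],[33,18],[37,0],[38,12],[48,17],[49,0]]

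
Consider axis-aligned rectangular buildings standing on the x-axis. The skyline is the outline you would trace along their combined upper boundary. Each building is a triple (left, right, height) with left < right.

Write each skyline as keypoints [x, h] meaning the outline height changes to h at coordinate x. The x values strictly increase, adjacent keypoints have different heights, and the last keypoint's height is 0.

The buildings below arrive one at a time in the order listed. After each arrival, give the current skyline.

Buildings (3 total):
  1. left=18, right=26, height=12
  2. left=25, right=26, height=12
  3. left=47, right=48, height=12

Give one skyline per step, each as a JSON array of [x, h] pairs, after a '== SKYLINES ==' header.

== SKYLINES ==
[[18,12],[26,0]]
[[18,12],[26,0]]
[[18,12],[26,0],[47,12],[48,0]]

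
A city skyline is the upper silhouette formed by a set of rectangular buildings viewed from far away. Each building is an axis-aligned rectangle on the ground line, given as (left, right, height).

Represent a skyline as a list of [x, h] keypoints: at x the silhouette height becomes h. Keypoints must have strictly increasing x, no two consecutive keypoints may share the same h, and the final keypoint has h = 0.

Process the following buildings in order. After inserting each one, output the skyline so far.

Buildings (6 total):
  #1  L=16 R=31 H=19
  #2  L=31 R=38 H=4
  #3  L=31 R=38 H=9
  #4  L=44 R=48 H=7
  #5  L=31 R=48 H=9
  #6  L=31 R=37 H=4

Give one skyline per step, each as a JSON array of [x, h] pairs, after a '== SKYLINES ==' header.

== SKYLINES ==
[[16,19],[31,0]]
[[16,19],[31,4],[38,0]]
[[16,19],[31,9],[38,0]]
[[16,19],[31,9],[38,0],[44,7],[48,0]]
[[16,19],[31,9],[48,0]]
[[16,19],[31,9],[48,0]]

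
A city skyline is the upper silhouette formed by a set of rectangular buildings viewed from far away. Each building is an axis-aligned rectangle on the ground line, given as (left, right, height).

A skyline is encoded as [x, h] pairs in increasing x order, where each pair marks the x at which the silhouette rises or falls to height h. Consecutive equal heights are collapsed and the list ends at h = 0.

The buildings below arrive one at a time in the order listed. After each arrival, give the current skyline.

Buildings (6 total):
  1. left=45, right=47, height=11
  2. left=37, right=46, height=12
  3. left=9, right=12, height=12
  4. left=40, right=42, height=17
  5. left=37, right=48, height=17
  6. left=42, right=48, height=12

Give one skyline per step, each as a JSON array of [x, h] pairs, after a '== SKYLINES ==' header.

== SKYLINES ==
[[45,11],[47,0]]
[[37,12],[46,11],[47,0]]
[[9,12],[12,0],[37,12],[46,11],[47,0]]
[[9,12],[12,0],[37,12],[40,17],[42,12],[46,11],[47,0]]
[[9,12],[12,0],[37,17],[48,0]]
[[9,12],[12,0],[37,17],[48,0]]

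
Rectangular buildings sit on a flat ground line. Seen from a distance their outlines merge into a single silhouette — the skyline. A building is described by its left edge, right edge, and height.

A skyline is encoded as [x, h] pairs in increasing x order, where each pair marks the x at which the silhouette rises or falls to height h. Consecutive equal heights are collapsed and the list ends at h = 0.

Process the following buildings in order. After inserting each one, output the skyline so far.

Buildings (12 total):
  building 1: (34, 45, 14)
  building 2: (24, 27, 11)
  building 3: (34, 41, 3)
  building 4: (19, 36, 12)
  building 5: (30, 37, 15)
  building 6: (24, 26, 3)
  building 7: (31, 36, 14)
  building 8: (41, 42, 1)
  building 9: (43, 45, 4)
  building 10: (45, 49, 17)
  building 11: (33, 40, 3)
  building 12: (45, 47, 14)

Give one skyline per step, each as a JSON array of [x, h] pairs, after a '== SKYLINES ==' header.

== SKYLINES ==
[[34,14],[45,0]]
[[24,11],[27,0],[34,14],[45,0]]
[[24,11],[27,0],[34,14],[45,0]]
[[19,12],[34,14],[45,0]]
[[19,12],[30,15],[37,14],[45,0]]
[[19,12],[30,15],[37,14],[45,0]]
[[19,12],[30,15],[37,14],[45,0]]
[[19,12],[30,15],[37,14],[45,0]]
[[19,12],[30,15],[37,14],[45,0]]
[[19,12],[30,15],[37,14],[45,17],[49,0]]
[[19,12],[30,15],[37,14],[45,17],[49,0]]
[[19,12],[30,15],[37,14],[45,17],[49,0]]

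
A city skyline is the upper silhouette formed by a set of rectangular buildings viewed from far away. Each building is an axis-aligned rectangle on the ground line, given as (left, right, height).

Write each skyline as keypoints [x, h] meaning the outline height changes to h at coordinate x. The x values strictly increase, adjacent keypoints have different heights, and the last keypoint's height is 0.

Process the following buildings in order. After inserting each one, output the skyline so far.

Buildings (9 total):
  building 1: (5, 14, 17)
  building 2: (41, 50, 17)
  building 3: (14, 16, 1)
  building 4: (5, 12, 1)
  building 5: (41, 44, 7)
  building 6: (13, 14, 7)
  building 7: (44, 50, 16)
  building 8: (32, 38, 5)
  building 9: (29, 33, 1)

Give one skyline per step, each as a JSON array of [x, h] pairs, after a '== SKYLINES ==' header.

== SKYLINES ==
[[5,17],[14,0]]
[[5,17],[14,0],[41,17],[50,0]]
[[5,17],[14,1],[16,0],[41,17],[50,0]]
[[5,17],[14,1],[16,0],[41,17],[50,0]]
[[5,17],[14,1],[16,0],[41,17],[50,0]]
[[5,17],[14,1],[16,0],[41,17],[50,0]]
[[5,17],[14,1],[16,0],[41,17],[50,0]]
[[5,17],[14,1],[16,0],[32,5],[38,0],[41,17],[50,0]]
[[5,17],[14,1],[16,0],[29,1],[32,5],[38,0],[41,17],[50,0]]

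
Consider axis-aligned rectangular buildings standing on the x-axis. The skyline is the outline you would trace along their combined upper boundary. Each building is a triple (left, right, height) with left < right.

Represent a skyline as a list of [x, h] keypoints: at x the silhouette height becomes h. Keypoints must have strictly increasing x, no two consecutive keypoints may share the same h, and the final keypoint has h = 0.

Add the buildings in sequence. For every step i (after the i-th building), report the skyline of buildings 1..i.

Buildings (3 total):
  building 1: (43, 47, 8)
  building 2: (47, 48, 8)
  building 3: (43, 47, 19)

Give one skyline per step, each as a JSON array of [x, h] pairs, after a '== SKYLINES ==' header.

== SKYLINES ==
[[43,8],[47,0]]
[[43,8],[48,0]]
[[43,19],[47,8],[48,0]]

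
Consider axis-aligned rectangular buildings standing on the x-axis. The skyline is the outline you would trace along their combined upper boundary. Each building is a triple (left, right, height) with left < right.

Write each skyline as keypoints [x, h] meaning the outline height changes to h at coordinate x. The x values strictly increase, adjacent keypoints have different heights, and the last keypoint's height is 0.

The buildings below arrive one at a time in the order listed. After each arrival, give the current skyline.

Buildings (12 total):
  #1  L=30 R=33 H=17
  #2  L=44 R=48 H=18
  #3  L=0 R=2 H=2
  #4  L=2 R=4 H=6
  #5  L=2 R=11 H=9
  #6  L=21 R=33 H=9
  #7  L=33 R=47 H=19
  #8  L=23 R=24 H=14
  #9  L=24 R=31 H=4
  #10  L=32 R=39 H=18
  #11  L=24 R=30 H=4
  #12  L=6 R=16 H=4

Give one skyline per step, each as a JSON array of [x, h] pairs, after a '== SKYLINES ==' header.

== SKYLINES ==
[[30,17],[33,0]]
[[30,17],[33,0],[44,18],[48,0]]
[[0,2],[2,0],[30,17],[33,0],[44,18],[48,0]]
[[0,2],[2,6],[4,0],[30,17],[33,0],[44,18],[48,0]]
[[0,2],[2,9],[11,0],[30,17],[33,0],[44,18],[48,0]]
[[0,2],[2,9],[11,0],[21,9],[30,17],[33,0],[44,18],[48,0]]
[[0,2],[2,9],[11,0],[21,9],[30,17],[33,19],[47,18],[48,0]]
[[0,2],[2,9],[11,0],[21,9],[23,14],[24,9],[30,17],[33,19],[47,18],[48,0]]
[[0,2],[2,9],[11,0],[21,9],[23,14],[24,9],[30,17],[33,19],[47,18],[48,0]]
[[0,2],[2,9],[11,0],[21,9],[23,14],[24,9],[30,17],[32,18],[33,19],[47,18],[48,0]]
[[0,2],[2,9],[11,0],[21,9],[23,14],[24,9],[30,17],[32,18],[33,19],[47,18],[48,0]]
[[0,2],[2,9],[11,4],[16,0],[21,9],[23,14],[24,9],[30,17],[32,18],[33,19],[47,18],[48,0]]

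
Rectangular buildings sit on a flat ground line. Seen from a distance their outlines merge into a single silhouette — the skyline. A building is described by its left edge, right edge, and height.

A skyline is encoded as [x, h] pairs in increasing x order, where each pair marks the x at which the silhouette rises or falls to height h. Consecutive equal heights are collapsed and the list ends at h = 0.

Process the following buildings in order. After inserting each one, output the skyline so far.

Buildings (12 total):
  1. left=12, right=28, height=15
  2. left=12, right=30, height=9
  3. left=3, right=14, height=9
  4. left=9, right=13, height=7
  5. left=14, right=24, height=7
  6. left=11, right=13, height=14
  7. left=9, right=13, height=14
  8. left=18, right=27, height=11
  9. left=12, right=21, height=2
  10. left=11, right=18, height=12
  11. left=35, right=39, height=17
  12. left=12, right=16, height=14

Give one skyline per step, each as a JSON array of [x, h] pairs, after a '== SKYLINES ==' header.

== SKYLINES ==
[[12,15],[28,0]]
[[12,15],[28,9],[30,0]]
[[3,9],[12,15],[28,9],[30,0]]
[[3,9],[12,15],[28,9],[30,0]]
[[3,9],[12,15],[28,9],[30,0]]
[[3,9],[11,14],[12,15],[28,9],[30,0]]
[[3,9],[9,14],[12,15],[28,9],[30,0]]
[[3,9],[9,14],[12,15],[28,9],[30,0]]
[[3,9],[9,14],[12,15],[28,9],[30,0]]
[[3,9],[9,14],[12,15],[28,9],[30,0]]
[[3,9],[9,14],[12,15],[28,9],[30,0],[35,17],[39,0]]
[[3,9],[9,14],[12,15],[28,9],[30,0],[35,17],[39,0]]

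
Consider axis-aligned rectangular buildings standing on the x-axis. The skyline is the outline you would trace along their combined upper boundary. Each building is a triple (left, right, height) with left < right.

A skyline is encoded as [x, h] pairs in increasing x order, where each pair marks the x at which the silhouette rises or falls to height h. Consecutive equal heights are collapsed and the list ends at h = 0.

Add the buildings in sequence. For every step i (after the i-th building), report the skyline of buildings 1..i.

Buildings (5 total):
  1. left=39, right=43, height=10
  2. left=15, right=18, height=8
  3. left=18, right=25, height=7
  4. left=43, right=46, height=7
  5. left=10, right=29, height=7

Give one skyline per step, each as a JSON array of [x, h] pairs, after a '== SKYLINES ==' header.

== SKYLINES ==
[[39,10],[43,0]]
[[15,8],[18,0],[39,10],[43,0]]
[[15,8],[18,7],[25,0],[39,10],[43,0]]
[[15,8],[18,7],[25,0],[39,10],[43,7],[46,0]]
[[10,7],[15,8],[18,7],[29,0],[39,10],[43,7],[46,0]]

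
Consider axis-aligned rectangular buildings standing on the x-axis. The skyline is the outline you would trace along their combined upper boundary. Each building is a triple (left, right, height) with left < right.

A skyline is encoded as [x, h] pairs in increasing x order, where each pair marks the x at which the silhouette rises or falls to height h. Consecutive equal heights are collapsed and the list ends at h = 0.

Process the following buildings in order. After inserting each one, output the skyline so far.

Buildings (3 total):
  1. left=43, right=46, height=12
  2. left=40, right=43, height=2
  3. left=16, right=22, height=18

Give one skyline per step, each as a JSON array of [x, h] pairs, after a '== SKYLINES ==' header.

== SKYLINES ==
[[43,12],[46,0]]
[[40,2],[43,12],[46,0]]
[[16,18],[22,0],[40,2],[43,12],[46,0]]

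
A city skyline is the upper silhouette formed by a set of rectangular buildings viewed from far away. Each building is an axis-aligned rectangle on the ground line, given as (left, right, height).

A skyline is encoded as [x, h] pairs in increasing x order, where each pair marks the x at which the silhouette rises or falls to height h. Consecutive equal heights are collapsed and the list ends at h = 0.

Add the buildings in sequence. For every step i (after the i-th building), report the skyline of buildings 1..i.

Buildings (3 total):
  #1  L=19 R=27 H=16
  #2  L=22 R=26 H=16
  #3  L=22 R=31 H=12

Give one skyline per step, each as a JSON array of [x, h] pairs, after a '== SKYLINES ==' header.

== SKYLINES ==
[[19,16],[27,0]]
[[19,16],[27,0]]
[[19,16],[27,12],[31,0]]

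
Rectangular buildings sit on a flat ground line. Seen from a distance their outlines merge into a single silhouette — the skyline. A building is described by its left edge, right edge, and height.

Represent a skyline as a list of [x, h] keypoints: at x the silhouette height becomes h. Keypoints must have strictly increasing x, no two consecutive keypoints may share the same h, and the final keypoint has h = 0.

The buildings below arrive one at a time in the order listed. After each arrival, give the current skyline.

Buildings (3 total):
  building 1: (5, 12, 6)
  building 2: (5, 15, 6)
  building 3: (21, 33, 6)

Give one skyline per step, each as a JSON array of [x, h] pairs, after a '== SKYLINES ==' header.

== SKYLINES ==
[[5,6],[12,0]]
[[5,6],[15,0]]
[[5,6],[15,0],[21,6],[33,0]]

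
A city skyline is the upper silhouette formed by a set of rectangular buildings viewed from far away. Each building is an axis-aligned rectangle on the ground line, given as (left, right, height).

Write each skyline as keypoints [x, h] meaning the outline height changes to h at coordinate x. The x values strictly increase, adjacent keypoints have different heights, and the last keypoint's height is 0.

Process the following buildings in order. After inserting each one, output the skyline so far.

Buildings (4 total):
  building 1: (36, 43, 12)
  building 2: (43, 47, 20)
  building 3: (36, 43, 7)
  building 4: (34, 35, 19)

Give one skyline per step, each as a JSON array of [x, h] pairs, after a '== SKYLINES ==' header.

== SKYLINES ==
[[36,12],[43,0]]
[[36,12],[43,20],[47,0]]
[[36,12],[43,20],[47,0]]
[[34,19],[35,0],[36,12],[43,20],[47,0]]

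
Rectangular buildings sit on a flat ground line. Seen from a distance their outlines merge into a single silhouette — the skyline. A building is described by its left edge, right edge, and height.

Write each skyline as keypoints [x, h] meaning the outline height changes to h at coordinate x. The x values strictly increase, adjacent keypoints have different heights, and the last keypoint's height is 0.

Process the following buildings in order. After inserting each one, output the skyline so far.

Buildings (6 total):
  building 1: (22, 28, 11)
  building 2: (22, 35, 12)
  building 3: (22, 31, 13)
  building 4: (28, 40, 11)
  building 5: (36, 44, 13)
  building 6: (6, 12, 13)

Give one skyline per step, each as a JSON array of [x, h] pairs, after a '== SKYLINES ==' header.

== SKYLINES ==
[[22,11],[28,0]]
[[22,12],[35,0]]
[[22,13],[31,12],[35,0]]
[[22,13],[31,12],[35,11],[40,0]]
[[22,13],[31,12],[35,11],[36,13],[44,0]]
[[6,13],[12,0],[22,13],[31,12],[35,11],[36,13],[44,0]]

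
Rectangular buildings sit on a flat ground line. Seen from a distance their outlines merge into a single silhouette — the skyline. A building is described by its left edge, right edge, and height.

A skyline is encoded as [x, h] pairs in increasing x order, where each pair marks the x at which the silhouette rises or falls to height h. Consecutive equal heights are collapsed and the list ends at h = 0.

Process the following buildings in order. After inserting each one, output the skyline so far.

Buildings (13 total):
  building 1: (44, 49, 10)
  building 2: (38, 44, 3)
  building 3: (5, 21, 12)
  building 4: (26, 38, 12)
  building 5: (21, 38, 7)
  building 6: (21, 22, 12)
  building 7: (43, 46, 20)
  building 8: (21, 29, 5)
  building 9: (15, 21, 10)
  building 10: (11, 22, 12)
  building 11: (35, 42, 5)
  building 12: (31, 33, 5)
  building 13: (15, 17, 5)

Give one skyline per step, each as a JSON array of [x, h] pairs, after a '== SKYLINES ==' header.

== SKYLINES ==
[[44,10],[49,0]]
[[38,3],[44,10],[49,0]]
[[5,12],[21,0],[38,3],[44,10],[49,0]]
[[5,12],[21,0],[26,12],[38,3],[44,10],[49,0]]
[[5,12],[21,7],[26,12],[38,3],[44,10],[49,0]]
[[5,12],[22,7],[26,12],[38,3],[44,10],[49,0]]
[[5,12],[22,7],[26,12],[38,3],[43,20],[46,10],[49,0]]
[[5,12],[22,7],[26,12],[38,3],[43,20],[46,10],[49,0]]
[[5,12],[22,7],[26,12],[38,3],[43,20],[46,10],[49,0]]
[[5,12],[22,7],[26,12],[38,3],[43,20],[46,10],[49,0]]
[[5,12],[22,7],[26,12],[38,5],[42,3],[43,20],[46,10],[49,0]]
[[5,12],[22,7],[26,12],[38,5],[42,3],[43,20],[46,10],[49,0]]
[[5,12],[22,7],[26,12],[38,5],[42,3],[43,20],[46,10],[49,0]]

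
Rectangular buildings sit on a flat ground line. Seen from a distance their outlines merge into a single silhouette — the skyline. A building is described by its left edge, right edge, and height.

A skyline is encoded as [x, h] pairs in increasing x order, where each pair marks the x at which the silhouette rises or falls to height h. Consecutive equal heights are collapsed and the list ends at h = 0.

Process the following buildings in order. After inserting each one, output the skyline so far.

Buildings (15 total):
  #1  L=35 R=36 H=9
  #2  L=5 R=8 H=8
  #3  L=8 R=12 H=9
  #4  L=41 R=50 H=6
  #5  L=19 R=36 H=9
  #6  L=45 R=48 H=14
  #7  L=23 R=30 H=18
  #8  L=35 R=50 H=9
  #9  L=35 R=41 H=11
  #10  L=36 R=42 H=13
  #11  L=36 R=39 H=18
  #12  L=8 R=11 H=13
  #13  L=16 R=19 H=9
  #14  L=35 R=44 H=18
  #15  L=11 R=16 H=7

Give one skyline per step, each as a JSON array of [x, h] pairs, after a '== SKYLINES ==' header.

== SKYLINES ==
[[35,9],[36,0]]
[[5,8],[8,0],[35,9],[36,0]]
[[5,8],[8,9],[12,0],[35,9],[36,0]]
[[5,8],[8,9],[12,0],[35,9],[36,0],[41,6],[50,0]]
[[5,8],[8,9],[12,0],[19,9],[36,0],[41,6],[50,0]]
[[5,8],[8,9],[12,0],[19,9],[36,0],[41,6],[45,14],[48,6],[50,0]]
[[5,8],[8,9],[12,0],[19,9],[23,18],[30,9],[36,0],[41,6],[45,14],[48,6],[50,0]]
[[5,8],[8,9],[12,0],[19,9],[23,18],[30,9],[45,14],[48,9],[50,0]]
[[5,8],[8,9],[12,0],[19,9],[23,18],[30,9],[35,11],[41,9],[45,14],[48,9],[50,0]]
[[5,8],[8,9],[12,0],[19,9],[23,18],[30,9],[35,11],[36,13],[42,9],[45,14],[48,9],[50,0]]
[[5,8],[8,9],[12,0],[19,9],[23,18],[30,9],[35,11],[36,18],[39,13],[42,9],[45,14],[48,9],[50,0]]
[[5,8],[8,13],[11,9],[12,0],[19,9],[23,18],[30,9],[35,11],[36,18],[39,13],[42,9],[45,14],[48,9],[50,0]]
[[5,8],[8,13],[11,9],[12,0],[16,9],[23,18],[30,9],[35,11],[36,18],[39,13],[42,9],[45,14],[48,9],[50,0]]
[[5,8],[8,13],[11,9],[12,0],[16,9],[23,18],[30,9],[35,18],[44,9],[45,14],[48,9],[50,0]]
[[5,8],[8,13],[11,9],[12,7],[16,9],[23,18],[30,9],[35,18],[44,9],[45,14],[48,9],[50,0]]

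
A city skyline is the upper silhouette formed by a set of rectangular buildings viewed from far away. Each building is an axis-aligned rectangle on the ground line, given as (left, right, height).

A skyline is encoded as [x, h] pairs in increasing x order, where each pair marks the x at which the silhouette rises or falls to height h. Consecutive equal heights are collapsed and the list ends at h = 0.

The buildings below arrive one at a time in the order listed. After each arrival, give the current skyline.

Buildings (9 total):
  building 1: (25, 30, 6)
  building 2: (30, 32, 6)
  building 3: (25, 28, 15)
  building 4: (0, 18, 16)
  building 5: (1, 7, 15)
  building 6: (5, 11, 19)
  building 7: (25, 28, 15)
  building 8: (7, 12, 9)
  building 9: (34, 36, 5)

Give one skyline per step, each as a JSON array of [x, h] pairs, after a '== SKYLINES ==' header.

== SKYLINES ==
[[25,6],[30,0]]
[[25,6],[32,0]]
[[25,15],[28,6],[32,0]]
[[0,16],[18,0],[25,15],[28,6],[32,0]]
[[0,16],[18,0],[25,15],[28,6],[32,0]]
[[0,16],[5,19],[11,16],[18,0],[25,15],[28,6],[32,0]]
[[0,16],[5,19],[11,16],[18,0],[25,15],[28,6],[32,0]]
[[0,16],[5,19],[11,16],[18,0],[25,15],[28,6],[32,0]]
[[0,16],[5,19],[11,16],[18,0],[25,15],[28,6],[32,0],[34,5],[36,0]]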